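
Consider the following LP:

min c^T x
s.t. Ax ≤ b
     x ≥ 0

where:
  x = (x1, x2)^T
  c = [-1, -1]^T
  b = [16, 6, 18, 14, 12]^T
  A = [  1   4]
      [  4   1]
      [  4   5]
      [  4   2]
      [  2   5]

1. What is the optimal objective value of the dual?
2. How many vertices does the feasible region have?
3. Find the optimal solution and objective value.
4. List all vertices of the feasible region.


1. -3
2. 4
3. x1 = 1, x2 = 2, z = -3
4. (0, 0), (1.5, 0), (1, 2), (0, 2.4)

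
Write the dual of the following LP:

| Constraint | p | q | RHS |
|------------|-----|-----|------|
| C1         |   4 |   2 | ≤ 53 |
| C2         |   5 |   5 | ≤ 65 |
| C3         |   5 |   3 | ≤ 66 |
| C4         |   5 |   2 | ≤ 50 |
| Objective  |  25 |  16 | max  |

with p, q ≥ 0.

Primal max cᵀx s.t. Ax ≤ b, x ≥ 0  →  Dual min bᵀy s.t. Aᵀy ≥ c, y ≥ 0.

Minimize: z = 53y1 + 65y2 + 66y3 + 50y4

Subject to:
  4y1 + 5y2 + 5y3 + 5y4 ≥ 25
  2y1 + 5y2 + 3y3 + 2y4 ≥ 16
  y1, y2, y3, y4 ≥ 0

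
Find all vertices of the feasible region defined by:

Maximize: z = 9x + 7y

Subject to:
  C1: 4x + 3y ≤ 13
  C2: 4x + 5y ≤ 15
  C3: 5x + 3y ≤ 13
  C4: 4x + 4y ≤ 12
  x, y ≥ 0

(0, 0), (2.6, 0), (2, 1), (0, 3)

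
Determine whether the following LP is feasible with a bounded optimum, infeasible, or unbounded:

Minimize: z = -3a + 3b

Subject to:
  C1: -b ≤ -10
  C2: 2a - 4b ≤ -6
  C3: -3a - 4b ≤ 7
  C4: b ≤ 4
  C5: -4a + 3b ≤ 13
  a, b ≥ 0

Infeasible (no feasible solution exists)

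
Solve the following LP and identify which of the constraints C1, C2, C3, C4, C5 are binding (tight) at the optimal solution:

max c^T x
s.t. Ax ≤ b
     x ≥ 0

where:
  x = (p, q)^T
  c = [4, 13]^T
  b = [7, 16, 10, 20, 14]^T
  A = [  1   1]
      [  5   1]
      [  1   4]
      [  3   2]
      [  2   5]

At p = 2, q = 2, compute slack b - a·x for each constraint:
  C1: 7 − 4 = 3  (slack)
  C2: 16 − 12 = 4  (slack)
  C3: 10 − 10 = 0  (binding)
  C4: 20 − 10 = 10  (slack)
  C5: 14 − 14 = 0  (binding)

Optimal: p = 2, q = 2
Binding: C3, C5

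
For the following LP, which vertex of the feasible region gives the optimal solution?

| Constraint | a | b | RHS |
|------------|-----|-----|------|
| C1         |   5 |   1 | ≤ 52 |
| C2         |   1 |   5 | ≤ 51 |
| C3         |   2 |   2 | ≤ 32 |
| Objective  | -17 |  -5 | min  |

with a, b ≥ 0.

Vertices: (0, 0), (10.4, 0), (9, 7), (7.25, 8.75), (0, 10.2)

Evaluate the objective at each vertex of the feasible region:
  z(0, 0) = 0
  z(10.4, 0) = -176.8
  z(9, 7) = -188  ←
  z(7.25, 8.75) = -167
  z(0, 10.2) = -51
The minimum is at a = 9, b = 7.

(9, 7)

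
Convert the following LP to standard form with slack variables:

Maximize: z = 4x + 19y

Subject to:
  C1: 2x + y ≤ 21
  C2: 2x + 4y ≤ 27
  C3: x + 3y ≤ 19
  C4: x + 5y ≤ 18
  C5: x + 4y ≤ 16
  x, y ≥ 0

max z = 4x + 19y

s.t.
  2x + y + s1 = 21
  2x + 4y + s2 = 27
  x + 3y + s3 = 19
  x + 5y + s4 = 18
  x + 4y + s5 = 16
  x, y, s1, s2, s3, s4, s5 ≥ 0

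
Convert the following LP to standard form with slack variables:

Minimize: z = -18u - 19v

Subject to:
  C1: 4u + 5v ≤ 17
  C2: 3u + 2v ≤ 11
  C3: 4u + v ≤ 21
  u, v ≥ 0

min z = -18u - 19v

s.t.
  4u + 5v + s1 = 17
  3u + 2v + s2 = 11
  4u + v + s3 = 21
  u, v, s1, s2, s3 ≥ 0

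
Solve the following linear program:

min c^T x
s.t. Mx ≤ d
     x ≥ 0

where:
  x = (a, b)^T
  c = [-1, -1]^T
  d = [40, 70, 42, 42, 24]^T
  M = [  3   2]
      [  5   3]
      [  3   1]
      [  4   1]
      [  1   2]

Evaluate the objective at each vertex of the feasible region:
  z(0, 0) = 0
  z(10.5, 0) = -10.5
  z(8.8, 6.8) = -15.6
  z(8, 8) = -16  ←
  z(0, 12) = -12
The minimum is at a = 8, b = 8.

a = 8, b = 8, z = -16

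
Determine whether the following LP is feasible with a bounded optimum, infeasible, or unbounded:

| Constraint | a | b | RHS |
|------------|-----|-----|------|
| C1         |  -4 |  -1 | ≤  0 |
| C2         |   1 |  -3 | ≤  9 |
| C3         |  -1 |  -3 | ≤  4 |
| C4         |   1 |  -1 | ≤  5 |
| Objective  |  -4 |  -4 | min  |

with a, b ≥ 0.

Unbounded (objective can decrease without bound)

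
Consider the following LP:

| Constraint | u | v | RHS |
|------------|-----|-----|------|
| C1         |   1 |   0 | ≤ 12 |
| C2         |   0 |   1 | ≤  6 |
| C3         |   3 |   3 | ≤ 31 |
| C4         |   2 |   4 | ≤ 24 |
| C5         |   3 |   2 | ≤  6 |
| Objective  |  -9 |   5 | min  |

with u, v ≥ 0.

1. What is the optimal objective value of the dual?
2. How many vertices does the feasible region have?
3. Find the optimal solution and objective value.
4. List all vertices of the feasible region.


1. -18
2. 3
3. u = 2, v = 0, z = -18
4. (0, 0), (2, 0), (0, 3)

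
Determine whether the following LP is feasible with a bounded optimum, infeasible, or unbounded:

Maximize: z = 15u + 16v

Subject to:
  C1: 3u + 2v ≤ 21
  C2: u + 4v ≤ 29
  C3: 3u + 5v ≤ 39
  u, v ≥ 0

Feasible with a bounded optimal solution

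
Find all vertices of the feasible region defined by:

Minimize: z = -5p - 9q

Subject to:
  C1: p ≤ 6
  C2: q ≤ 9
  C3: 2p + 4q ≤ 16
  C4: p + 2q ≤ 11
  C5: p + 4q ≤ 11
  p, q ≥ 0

(0, 0), (6, 0), (6, 1), (5, 1.5), (0, 2.75)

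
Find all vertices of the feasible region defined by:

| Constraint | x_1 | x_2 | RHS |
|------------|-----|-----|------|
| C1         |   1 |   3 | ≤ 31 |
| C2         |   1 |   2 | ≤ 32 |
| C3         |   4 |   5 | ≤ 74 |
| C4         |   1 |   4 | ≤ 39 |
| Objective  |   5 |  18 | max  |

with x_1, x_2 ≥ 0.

(0, 0), (18.5, 0), (9.571, 7.143), (7, 8), (0, 9.75)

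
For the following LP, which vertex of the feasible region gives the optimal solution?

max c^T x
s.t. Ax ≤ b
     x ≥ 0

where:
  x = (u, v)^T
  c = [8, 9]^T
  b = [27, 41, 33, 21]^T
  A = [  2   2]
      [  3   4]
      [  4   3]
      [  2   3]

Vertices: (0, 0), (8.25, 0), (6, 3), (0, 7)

Evaluate the objective at each vertex of the feasible region:
  z(0, 0) = 0
  z(8.25, 0) = 66
  z(6, 3) = 75  ←
  z(0, 7) = 63
The maximum is at u = 6, v = 3.

(6, 3)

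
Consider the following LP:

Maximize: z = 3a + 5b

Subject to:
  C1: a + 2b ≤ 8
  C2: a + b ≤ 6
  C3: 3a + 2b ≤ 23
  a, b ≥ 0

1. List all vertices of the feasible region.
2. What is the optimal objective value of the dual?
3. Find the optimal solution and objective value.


1. (0, 0), (6, 0), (4, 2), (0, 4)
2. 22
3. a = 4, b = 2, z = 22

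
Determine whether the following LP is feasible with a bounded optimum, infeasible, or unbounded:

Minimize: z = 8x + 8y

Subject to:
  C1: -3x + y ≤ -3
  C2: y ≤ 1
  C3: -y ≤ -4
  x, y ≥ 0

Infeasible (no feasible solution exists)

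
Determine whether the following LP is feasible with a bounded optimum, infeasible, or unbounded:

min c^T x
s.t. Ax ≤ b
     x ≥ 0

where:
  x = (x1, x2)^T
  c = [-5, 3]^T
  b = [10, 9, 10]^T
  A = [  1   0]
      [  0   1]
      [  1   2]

Feasible with a bounded optimal solution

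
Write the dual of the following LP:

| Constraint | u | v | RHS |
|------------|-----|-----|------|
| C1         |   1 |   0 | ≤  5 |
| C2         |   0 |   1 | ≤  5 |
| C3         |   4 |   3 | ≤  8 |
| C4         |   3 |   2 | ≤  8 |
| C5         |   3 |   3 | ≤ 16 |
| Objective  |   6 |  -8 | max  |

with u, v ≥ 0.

Primal max cᵀx s.t. Ax ≤ b, x ≥ 0  →  Dual min bᵀy s.t. Aᵀy ≥ c, y ≥ 0.

Minimize: z = 5y1 + 5y2 + 8y3 + 8y4 + 16y5

Subject to:
  y1 + 4y3 + 3y4 + 3y5 ≥ 6
  y2 + 3y3 + 2y4 + 3y5 ≥ -8
  y1, y2, y3, y4, y5 ≥ 0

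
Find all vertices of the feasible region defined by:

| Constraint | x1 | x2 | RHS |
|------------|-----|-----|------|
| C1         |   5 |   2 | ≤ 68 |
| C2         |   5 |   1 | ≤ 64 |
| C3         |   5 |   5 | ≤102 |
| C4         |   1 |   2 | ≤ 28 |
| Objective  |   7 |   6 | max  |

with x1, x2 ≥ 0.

(0, 0), (12.8, 0), (12, 4), (10, 9), (0, 14)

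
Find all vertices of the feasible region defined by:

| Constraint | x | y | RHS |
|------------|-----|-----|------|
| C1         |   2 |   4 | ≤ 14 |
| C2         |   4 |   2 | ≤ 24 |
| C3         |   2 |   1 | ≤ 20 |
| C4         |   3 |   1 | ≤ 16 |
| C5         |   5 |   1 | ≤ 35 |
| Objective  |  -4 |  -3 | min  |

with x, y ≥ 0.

(0, 0), (5.333, 0), (5, 1), (0, 3.5)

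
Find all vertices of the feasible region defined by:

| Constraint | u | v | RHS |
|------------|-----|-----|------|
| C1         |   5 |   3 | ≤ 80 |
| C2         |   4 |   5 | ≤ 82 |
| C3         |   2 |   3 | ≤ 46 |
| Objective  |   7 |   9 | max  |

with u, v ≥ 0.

(0, 0), (16, 0), (11.85, 6.923), (8, 10), (0, 15.33)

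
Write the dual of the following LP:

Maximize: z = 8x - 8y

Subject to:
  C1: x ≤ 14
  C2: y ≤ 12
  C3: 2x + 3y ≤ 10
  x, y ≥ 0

Primal max cᵀx s.t. Ax ≤ b, x ≥ 0  →  Dual min bᵀy s.t. Aᵀy ≥ c, y ≥ 0.

Minimize: z = 14y1 + 12y2 + 10y3

Subject to:
  y1 + 2y3 ≥ 8
  y2 + 3y3 ≥ -8
  y1, y2, y3 ≥ 0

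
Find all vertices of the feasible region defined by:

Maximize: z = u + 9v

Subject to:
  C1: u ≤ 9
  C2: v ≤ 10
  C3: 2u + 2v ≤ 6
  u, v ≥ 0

(0, 0), (3, 0), (0, 3)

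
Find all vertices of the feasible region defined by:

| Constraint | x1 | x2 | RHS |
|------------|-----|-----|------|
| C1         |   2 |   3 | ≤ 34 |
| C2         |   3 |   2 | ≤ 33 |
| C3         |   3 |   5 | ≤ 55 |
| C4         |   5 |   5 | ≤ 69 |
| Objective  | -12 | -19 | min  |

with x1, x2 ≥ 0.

(0, 0), (11, 0), (6.2, 7.2), (5, 8), (0, 11)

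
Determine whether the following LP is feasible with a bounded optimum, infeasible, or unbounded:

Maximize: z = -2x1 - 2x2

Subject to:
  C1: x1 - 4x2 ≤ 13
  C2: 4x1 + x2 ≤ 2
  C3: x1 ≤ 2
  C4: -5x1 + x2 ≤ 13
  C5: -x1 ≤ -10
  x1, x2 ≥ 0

Infeasible (no feasible solution exists)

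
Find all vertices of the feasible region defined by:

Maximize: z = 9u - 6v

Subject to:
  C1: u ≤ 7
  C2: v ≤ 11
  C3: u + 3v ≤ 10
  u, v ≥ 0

(0, 0), (7, 0), (7, 1), (0, 3.333)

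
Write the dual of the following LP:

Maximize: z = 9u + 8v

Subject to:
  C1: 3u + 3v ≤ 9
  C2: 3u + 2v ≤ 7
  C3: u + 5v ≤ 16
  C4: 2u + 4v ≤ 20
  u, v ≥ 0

Primal max cᵀx s.t. Ax ≤ b, x ≥ 0  →  Dual min bᵀy s.t. Aᵀy ≥ c, y ≥ 0.

Minimize: z = 9y1 + 7y2 + 16y3 + 20y4

Subject to:
  3y1 + 3y2 + y3 + 2y4 ≥ 9
  3y1 + 2y2 + 5y3 + 4y4 ≥ 8
  y1, y2, y3, y4 ≥ 0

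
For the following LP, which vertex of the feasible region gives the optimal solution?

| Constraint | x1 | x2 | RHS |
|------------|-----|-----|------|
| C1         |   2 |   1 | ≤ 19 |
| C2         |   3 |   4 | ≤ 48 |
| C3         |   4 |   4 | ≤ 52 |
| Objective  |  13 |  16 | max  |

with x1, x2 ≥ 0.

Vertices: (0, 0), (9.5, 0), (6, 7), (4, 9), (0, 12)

Evaluate the objective at each vertex of the feasible region:
  z(0, 0) = 0
  z(9.5, 0) = 123.5
  z(6, 7) = 190
  z(4, 9) = 196  ←
  z(0, 12) = 192
The maximum is at x1 = 4, x2 = 9.

(4, 9)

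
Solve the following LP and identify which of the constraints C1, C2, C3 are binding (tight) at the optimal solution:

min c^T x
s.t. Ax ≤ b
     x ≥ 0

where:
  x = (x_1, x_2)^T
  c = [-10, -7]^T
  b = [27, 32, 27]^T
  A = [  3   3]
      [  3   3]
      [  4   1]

At x_1 = 6, x_2 = 3, compute slack b - a·x for each constraint:
  C1: 27 − 27 = 0  (binding)
  C2: 32 − 27 = 5  (slack)
  C3: 27 − 27 = 0  (binding)

Optimal: x_1 = 6, x_2 = 3
Binding: C1, C3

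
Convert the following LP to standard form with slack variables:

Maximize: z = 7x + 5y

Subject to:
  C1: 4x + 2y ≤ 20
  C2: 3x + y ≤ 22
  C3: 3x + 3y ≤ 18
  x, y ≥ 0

max z = 7x + 5y

s.t.
  4x + 2y + s1 = 20
  3x + y + s2 = 22
  3x + 3y + s3 = 18
  x, y, s1, s2, s3 ≥ 0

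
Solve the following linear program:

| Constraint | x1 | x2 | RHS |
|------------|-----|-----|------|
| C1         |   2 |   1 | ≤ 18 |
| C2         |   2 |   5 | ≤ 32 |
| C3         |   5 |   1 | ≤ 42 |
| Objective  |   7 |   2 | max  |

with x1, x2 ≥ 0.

Evaluate the objective at each vertex of the feasible region:
  z(0, 0) = 0
  z(8.4, 0) = 58.8
  z(8, 2) = 60  ←
  z(7.25, 3.5) = 57.75
  z(0, 6.4) = 12.8
The maximum is at x1 = 8, x2 = 2.

x1 = 8, x2 = 2, z = 60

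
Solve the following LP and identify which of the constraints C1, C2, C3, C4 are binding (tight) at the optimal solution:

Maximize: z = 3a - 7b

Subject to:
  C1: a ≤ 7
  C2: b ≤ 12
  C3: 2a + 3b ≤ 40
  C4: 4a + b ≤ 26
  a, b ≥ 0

At a = 6.5, b = 0, compute slack b - a·x for each constraint:
  C1: 7 − 6.5 = 0.5  (slack)
  C2: 12 − 0 = 12  (slack)
  C3: 40 − 13 = 27  (slack)
  C4: 26 − 26 = 0  (binding)

Optimal: a = 6.5, b = 0
Binding: C4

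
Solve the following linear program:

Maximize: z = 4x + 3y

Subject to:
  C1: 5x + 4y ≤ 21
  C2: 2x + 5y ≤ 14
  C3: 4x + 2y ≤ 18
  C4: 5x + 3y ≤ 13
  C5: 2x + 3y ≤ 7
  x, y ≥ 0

Evaluate the objective at each vertex of the feasible region:
  z(0, 0) = 0
  z(2.6, 0) = 10.4
  z(2, 1) = 11  ←
  z(0, 2.333) = 7
The maximum is at x = 2, y = 1.

x = 2, y = 1, z = 11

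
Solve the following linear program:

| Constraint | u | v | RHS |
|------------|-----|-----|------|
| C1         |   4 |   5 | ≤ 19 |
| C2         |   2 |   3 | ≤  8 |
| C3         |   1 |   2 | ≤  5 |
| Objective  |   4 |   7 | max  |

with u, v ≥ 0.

Evaluate the objective at each vertex of the feasible region:
  z(0, 0) = 0
  z(4, 0) = 16
  z(1, 2) = 18  ←
  z(0, 2.5) = 17.5
The maximum is at u = 1, v = 2.

u = 1, v = 2, z = 18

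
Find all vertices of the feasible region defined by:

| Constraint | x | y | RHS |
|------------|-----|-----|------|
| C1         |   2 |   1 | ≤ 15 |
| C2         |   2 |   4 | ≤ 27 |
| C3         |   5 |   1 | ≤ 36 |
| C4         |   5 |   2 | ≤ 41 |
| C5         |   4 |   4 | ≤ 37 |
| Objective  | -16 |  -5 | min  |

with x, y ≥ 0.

(0, 0), (7.2, 0), (7, 1), (5.75, 3.5), (5, 4.25), (0, 6.75)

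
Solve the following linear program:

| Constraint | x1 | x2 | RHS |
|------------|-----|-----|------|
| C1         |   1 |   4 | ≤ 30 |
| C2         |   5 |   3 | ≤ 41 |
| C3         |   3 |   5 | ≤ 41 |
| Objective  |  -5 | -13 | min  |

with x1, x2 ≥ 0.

Evaluate the objective at each vertex of the feasible region:
  z(0, 0) = 0
  z(8.2, 0) = -41
  z(5.125, 5.125) = -92.25
  z(2, 7) = -101  ←
  z(0, 7.5) = -97.5
The minimum is at x1 = 2, x2 = 7.

x1 = 2, x2 = 7, z = -101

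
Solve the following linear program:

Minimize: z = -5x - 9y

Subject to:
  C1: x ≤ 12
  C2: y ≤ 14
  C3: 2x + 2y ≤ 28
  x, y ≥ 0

Evaluate the objective at each vertex of the feasible region:
  z(0, 0) = 0
  z(12, 0) = -60
  z(12, 2) = -78
  z(0, 14) = -126  ←
The minimum is at x = 0, y = 14.

x = 0, y = 14, z = -126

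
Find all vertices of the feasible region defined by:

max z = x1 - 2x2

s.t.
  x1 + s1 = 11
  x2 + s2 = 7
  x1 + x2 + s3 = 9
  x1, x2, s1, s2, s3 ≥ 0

(0, 0), (9, 0), (2, 7), (0, 7)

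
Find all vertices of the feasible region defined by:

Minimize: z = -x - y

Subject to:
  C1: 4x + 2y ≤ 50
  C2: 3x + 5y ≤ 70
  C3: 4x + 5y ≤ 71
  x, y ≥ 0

(0, 0), (12.5, 0), (9, 7), (1, 13.4), (0, 14)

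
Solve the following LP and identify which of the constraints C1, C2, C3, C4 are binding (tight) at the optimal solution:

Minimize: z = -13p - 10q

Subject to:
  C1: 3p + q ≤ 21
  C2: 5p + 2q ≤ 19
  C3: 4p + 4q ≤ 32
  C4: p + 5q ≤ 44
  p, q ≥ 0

At p = 1, q = 7, compute slack b - a·x for each constraint:
  C1: 21 − 10 = 11  (slack)
  C2: 19 − 19 = 0  (binding)
  C3: 32 − 32 = 0  (binding)
  C4: 44 − 36 = 8  (slack)

Optimal: p = 1, q = 7
Binding: C2, C3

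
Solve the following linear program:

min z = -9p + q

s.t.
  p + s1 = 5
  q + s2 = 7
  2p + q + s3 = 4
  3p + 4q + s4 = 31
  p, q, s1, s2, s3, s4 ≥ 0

Evaluate the objective at each vertex of the feasible region:
  z(0, 0) = 0
  z(2, 0) = -18  ←
  z(0, 4) = 4
The minimum is at p = 2, q = 0.

p = 2, q = 0, z = -18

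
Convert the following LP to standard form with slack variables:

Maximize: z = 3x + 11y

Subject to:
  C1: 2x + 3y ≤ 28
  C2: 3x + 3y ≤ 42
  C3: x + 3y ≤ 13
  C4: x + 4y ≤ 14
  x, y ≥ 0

max z = 3x + 11y

s.t.
  2x + 3y + s1 = 28
  3x + 3y + s2 = 42
  x + 3y + s3 = 13
  x + 4y + s4 = 14
  x, y, s1, s2, s3, s4 ≥ 0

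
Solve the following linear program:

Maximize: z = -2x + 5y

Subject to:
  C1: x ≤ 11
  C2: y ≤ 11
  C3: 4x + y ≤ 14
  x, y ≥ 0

Evaluate the objective at each vertex of the feasible region:
  z(0, 0) = 0
  z(3.5, 0) = -7
  z(0.75, 11) = 53.5
  z(0, 11) = 55  ←
The maximum is at x = 0, y = 11.

x = 0, y = 11, z = 55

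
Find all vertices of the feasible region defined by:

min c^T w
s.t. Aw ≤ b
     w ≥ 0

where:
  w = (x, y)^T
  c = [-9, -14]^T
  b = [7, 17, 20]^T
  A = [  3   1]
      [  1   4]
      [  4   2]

(0, 0), (2.333, 0), (1, 4), (0, 4.25)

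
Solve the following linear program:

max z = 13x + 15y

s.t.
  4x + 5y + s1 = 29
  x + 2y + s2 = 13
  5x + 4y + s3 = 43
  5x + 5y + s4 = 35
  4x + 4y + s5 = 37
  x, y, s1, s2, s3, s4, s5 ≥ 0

Evaluate the objective at each vertex of the feasible region:
  z(0, 0) = 0
  z(7, 0) = 91
  z(6, 1) = 93  ←
  z(0, 5.8) = 87
The maximum is at x = 6, y = 1.

x = 6, y = 1, z = 93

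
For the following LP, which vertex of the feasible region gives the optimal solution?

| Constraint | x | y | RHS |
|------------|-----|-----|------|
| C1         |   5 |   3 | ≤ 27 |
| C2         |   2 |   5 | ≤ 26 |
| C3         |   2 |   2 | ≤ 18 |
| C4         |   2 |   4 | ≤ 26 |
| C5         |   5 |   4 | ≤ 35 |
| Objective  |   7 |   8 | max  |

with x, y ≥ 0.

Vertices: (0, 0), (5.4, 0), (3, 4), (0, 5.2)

Evaluate the objective at each vertex of the feasible region:
  z(0, 0) = 0
  z(5.4, 0) = 37.8
  z(3, 4) = 53  ←
  z(0, 5.2) = 41.6
The maximum is at x = 3, y = 4.

(3, 4)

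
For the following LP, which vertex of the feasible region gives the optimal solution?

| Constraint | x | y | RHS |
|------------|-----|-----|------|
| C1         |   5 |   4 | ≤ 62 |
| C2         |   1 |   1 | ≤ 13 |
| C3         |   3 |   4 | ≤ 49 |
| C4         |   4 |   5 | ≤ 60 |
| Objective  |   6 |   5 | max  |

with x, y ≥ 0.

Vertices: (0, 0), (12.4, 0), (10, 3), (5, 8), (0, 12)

Evaluate the objective at each vertex of the feasible region:
  z(0, 0) = 0
  z(12.4, 0) = 74.4
  z(10, 3) = 75  ←
  z(5, 8) = 70
  z(0, 12) = 60
The maximum is at x = 10, y = 3.

(10, 3)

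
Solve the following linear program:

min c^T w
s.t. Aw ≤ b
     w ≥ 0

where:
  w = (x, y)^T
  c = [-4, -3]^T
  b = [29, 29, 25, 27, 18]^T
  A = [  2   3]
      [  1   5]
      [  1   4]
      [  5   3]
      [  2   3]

Evaluate the objective at each vertex of the feasible region:
  z(0, 0) = 0
  z(5.4, 0) = -21.6
  z(3, 4) = -24  ←
  z(0.4286, 5.714) = -18.86
  z(0, 5.8) = -17.4
The minimum is at x = 3, y = 4.

x = 3, y = 4, z = -24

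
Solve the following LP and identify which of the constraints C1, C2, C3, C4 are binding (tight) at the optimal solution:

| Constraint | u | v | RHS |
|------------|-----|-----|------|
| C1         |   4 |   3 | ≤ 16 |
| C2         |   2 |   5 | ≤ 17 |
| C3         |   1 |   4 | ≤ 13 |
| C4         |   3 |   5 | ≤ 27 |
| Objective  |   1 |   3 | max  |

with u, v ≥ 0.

At u = 1, v = 3, compute slack b - a·x for each constraint:
  C1: 16 − 13 = 3  (slack)
  C2: 17 − 17 = 0  (binding)
  C3: 13 − 13 = 0  (binding)
  C4: 27 − 18 = 9  (slack)

Optimal: u = 1, v = 3
Binding: C2, C3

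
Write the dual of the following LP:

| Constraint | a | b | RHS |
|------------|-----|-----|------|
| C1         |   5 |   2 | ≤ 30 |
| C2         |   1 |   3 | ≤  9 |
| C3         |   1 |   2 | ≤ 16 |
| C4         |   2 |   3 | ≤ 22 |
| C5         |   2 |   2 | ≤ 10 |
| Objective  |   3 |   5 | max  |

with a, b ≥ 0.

Primal max cᵀx s.t. Ax ≤ b, x ≥ 0  →  Dual min bᵀy s.t. Aᵀy ≥ c, y ≥ 0.

Minimize: z = 30y1 + 9y2 + 16y3 + 22y4 + 10y5

Subject to:
  5y1 + y2 + y3 + 2y4 + 2y5 ≥ 3
  2y1 + 3y2 + 2y3 + 3y4 + 2y5 ≥ 5
  y1, y2, y3, y4, y5 ≥ 0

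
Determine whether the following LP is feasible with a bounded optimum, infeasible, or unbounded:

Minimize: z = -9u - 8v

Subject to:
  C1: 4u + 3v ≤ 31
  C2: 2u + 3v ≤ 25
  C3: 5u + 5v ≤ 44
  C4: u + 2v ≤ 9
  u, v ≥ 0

Feasible with a bounded optimal solution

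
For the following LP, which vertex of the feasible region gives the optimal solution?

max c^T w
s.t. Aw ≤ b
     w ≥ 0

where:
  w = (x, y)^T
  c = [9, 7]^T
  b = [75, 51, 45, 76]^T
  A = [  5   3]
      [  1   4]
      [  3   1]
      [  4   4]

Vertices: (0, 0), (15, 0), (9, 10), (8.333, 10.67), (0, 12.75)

Evaluate the objective at each vertex of the feasible region:
  z(0, 0) = 0
  z(15, 0) = 135
  z(9, 10) = 151  ←
  z(8.333, 10.67) = 149.7
  z(0, 12.75) = 89.25
The maximum is at x = 9, y = 10.

(9, 10)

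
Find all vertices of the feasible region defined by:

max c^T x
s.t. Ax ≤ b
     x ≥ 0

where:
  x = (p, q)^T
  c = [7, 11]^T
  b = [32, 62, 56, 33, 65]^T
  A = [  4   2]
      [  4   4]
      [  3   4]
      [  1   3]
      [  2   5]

(0, 0), (8, 0), (3, 10), (0, 11)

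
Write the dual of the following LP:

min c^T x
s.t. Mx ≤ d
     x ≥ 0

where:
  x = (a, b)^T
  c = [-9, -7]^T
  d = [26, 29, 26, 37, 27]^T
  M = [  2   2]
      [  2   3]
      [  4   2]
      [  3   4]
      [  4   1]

Primal min cᵀx s.t. Ax ≤ b, x ≥ 0  →  Dual max −bᵀy s.t. Aᵀy ≥ −c, y ≥ 0.

Maximize: z = -26y1 - 29y2 - 26y3 - 37y4 - 27y5

Subject to:
  2y1 + 2y2 + 4y3 + 3y4 + 4y5 ≥ 9
  2y1 + 3y2 + 2y3 + 4y4 + y5 ≥ 7
  y1, y2, y3, y4, y5 ≥ 0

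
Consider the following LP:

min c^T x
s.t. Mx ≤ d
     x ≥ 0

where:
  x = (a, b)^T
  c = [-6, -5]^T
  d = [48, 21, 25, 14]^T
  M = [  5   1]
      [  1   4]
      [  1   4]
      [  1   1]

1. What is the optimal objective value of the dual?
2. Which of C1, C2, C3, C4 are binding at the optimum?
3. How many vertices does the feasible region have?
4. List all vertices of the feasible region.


1. -69
2. C1, C2
3. 4
4. (0, 0), (9.6, 0), (9, 3), (0, 5.25)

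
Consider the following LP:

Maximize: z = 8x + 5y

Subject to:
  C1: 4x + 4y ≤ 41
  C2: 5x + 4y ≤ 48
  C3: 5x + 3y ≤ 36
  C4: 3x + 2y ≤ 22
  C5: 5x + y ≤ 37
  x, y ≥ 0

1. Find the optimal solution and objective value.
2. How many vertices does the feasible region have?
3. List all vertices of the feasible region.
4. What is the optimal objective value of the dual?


1. x = 6, y = 2, z = 58
2. 5
3. (0, 0), (7.2, 0), (6, 2), (1.5, 8.75), (0, 10.25)
4. 58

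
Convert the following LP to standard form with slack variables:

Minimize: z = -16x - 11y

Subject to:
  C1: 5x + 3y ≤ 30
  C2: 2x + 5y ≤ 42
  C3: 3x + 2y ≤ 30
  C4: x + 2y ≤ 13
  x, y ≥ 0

min z = -16x - 11y

s.t.
  5x + 3y + s1 = 30
  2x + 5y + s2 = 42
  3x + 2y + s3 = 30
  x + 2y + s4 = 13
  x, y, s1, s2, s3, s4 ≥ 0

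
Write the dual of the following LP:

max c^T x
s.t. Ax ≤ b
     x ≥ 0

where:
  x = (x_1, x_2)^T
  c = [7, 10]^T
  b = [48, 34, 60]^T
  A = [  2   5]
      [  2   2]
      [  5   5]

Primal max cᵀx s.t. Ax ≤ b, x ≥ 0  →  Dual min bᵀy s.t. Aᵀy ≥ c, y ≥ 0.

Minimize: z = 48y1 + 34y2 + 60y3

Subject to:
  2y1 + 2y2 + 5y3 ≥ 7
  5y1 + 2y2 + 5y3 ≥ 10
  y1, y2, y3 ≥ 0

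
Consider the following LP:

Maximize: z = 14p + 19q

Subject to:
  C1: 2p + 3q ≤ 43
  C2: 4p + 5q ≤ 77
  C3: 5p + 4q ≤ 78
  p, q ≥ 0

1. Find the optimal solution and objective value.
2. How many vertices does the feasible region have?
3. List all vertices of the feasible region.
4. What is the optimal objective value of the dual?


1. p = 8, q = 9, z = 283
2. 5
3. (0, 0), (15.6, 0), (9.111, 8.111), (8, 9), (0, 14.33)
4. 283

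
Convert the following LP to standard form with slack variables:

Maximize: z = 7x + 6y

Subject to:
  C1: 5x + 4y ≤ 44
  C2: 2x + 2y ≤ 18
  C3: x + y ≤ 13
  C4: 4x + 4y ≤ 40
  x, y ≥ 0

max z = 7x + 6y

s.t.
  5x + 4y + s1 = 44
  2x + 2y + s2 = 18
  x + y + s3 = 13
  4x + 4y + s4 = 40
  x, y, s1, s2, s3, s4 ≥ 0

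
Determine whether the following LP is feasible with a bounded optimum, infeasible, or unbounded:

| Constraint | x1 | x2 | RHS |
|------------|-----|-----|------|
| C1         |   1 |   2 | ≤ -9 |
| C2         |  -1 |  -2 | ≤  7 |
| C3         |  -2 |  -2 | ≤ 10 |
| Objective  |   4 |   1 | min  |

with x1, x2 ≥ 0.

Infeasible (no feasible solution exists)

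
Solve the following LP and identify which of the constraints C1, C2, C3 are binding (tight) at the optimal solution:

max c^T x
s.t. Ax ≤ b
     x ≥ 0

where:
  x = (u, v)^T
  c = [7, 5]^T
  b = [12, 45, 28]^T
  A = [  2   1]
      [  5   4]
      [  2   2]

At u = 1, v = 10, compute slack b - a·x for each constraint:
  C1: 12 − 12 = 0  (binding)
  C2: 45 − 45 = 0  (binding)
  C3: 28 − 22 = 6  (slack)

Optimal: u = 1, v = 10
Binding: C1, C2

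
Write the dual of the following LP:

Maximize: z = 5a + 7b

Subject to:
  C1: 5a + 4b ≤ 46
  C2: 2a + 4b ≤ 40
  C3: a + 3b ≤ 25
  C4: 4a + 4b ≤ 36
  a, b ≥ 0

Primal max cᵀx s.t. Ax ≤ b, x ≥ 0  →  Dual min bᵀy s.t. Aᵀy ≥ c, y ≥ 0.

Minimize: z = 46y1 + 40y2 + 25y3 + 36y4

Subject to:
  5y1 + 2y2 + y3 + 4y4 ≥ 5
  4y1 + 4y2 + 3y3 + 4y4 ≥ 7
  y1, y2, y3, y4 ≥ 0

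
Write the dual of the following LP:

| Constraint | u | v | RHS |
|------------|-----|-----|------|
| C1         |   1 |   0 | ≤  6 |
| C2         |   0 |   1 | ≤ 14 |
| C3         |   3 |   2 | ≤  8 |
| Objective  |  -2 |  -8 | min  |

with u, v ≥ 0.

Primal min cᵀx s.t. Ax ≤ b, x ≥ 0  →  Dual max −bᵀy s.t. Aᵀy ≥ −c, y ≥ 0.

Maximize: z = -6y1 - 14y2 - 8y3

Subject to:
  y1 + 3y3 ≥ 2
  y2 + 2y3 ≥ 8
  y1, y2, y3 ≥ 0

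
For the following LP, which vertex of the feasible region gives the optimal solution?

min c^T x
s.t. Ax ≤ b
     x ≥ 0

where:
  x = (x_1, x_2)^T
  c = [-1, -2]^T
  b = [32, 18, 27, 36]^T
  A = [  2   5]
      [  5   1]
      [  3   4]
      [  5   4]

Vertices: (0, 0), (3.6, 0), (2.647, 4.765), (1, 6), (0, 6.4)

Evaluate the objective at each vertex of the feasible region:
  z(0, 0) = 0
  z(3.6, 0) = -3.6
  z(2.647, 4.765) = -12.18
  z(1, 6) = -13  ←
  z(0, 6.4) = -12.8
The minimum is at x_1 = 1, x_2 = 6.

(1, 6)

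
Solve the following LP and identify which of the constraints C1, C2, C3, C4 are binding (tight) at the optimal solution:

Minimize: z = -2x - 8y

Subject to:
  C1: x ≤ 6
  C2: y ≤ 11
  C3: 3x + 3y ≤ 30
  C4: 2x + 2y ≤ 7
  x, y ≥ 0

At x = 0, y = 3.5, compute slack b - a·x for each constraint:
  C1: 6 − 0 = 6  (slack)
  C2: 11 − 3.5 = 7.5  (slack)
  C3: 30 − 10.5 = 19.5  (slack)
  C4: 7 − 7 = 0  (binding)

Optimal: x = 0, y = 3.5
Binding: C4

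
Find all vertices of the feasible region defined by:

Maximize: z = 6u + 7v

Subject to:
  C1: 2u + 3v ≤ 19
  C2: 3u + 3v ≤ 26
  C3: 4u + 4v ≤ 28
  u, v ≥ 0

(0, 0), (7, 0), (2, 5), (0, 6.333)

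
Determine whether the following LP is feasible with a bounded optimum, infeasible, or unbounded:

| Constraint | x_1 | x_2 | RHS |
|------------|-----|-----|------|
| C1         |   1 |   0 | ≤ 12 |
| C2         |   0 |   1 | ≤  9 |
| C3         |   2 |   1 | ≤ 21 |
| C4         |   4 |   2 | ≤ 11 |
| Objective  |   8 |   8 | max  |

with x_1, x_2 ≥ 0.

Feasible with a bounded optimal solution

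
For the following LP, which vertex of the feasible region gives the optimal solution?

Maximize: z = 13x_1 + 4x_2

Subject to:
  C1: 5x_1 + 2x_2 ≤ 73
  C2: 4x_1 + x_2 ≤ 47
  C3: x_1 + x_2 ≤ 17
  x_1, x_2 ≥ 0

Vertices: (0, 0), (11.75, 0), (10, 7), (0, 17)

Evaluate the objective at each vertex of the feasible region:
  z(0, 0) = 0
  z(11.75, 0) = 152.8
  z(10, 7) = 158  ←
  z(0, 17) = 68
The maximum is at x_1 = 10, x_2 = 7.

(10, 7)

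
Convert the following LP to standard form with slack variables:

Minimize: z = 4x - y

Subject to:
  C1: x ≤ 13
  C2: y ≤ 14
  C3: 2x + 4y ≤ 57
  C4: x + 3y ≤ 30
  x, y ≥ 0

min z = 4x - y

s.t.
  x + s1 = 13
  y + s2 = 14
  2x + 4y + s3 = 57
  x + 3y + s4 = 30
  x, y, s1, s2, s3, s4 ≥ 0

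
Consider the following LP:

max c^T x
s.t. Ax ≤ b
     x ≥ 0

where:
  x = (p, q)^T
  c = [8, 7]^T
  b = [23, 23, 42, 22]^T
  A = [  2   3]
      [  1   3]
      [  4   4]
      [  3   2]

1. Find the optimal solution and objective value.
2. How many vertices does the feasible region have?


1. p = 4, q = 5, z = 67
2. 4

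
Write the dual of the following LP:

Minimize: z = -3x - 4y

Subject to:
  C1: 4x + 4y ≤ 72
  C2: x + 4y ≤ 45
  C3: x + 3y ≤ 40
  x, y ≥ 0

Primal min cᵀx s.t. Ax ≤ b, x ≥ 0  →  Dual max −bᵀy s.t. Aᵀy ≥ −c, y ≥ 0.

Maximize: z = -72y1 - 45y2 - 40y3

Subject to:
  4y1 + y2 + y3 ≥ 3
  4y1 + 4y2 + 3y3 ≥ 4
  y1, y2, y3 ≥ 0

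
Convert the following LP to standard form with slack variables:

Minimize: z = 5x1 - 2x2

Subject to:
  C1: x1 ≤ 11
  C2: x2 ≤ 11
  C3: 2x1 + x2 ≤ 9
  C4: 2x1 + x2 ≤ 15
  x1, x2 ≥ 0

min z = 5x1 - 2x2

s.t.
  x1 + s1 = 11
  x2 + s2 = 11
  2x1 + x2 + s3 = 9
  2x1 + x2 + s4 = 15
  x1, x2, s1, s2, s3, s4 ≥ 0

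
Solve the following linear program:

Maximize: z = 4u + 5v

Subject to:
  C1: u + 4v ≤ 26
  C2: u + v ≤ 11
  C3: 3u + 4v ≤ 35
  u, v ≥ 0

Evaluate the objective at each vertex of the feasible region:
  z(0, 0) = 0
  z(11, 0) = 44
  z(9, 2) = 46  ←
  z(4.5, 5.375) = 44.88
  z(0, 6.5) = 32.5
The maximum is at u = 9, v = 2.

u = 9, v = 2, z = 46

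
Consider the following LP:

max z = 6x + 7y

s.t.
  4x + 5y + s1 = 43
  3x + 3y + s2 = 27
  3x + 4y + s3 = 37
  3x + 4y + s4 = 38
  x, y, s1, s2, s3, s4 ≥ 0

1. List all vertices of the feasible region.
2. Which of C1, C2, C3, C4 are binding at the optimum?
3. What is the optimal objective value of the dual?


1. (0, 0), (9, 0), (2, 7), (0, 8.6)
2. C1, C2
3. 61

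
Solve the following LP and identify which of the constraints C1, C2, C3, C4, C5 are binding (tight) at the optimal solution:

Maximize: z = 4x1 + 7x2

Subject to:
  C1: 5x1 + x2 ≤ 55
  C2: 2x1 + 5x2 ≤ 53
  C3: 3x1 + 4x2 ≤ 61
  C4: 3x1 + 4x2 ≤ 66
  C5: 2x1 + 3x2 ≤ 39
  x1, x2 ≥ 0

At x1 = 9, x2 = 7, compute slack b - a·x for each constraint:
  C1: 55 − 52 = 3  (slack)
  C2: 53 − 53 = 0  (binding)
  C3: 61 − 55 = 6  (slack)
  C4: 66 − 55 = 11  (slack)
  C5: 39 − 39 = 0  (binding)

Optimal: x1 = 9, x2 = 7
Binding: C2, C5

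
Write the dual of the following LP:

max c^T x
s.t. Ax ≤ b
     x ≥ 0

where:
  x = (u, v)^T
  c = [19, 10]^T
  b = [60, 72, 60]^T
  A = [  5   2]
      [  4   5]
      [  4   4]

Primal max cᵀx s.t. Ax ≤ b, x ≥ 0  →  Dual min bᵀy s.t. Aᵀy ≥ c, y ≥ 0.

Minimize: z = 60y1 + 72y2 + 60y3

Subject to:
  5y1 + 4y2 + 4y3 ≥ 19
  2y1 + 5y2 + 4y3 ≥ 10
  y1, y2, y3 ≥ 0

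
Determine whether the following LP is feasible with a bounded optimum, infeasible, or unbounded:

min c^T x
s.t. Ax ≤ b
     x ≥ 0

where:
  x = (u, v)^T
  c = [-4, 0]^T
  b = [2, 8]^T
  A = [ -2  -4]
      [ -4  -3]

Unbounded (objective can decrease without bound)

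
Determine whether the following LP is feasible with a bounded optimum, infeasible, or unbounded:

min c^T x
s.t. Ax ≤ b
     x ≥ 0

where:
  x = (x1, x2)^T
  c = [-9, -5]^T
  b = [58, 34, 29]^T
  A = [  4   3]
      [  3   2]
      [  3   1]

Feasible with a bounded optimal solution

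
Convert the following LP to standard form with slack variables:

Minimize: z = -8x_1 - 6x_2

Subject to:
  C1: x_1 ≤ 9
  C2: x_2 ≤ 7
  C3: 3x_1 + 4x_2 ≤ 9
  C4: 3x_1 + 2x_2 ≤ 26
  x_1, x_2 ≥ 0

min z = -8x_1 - 6x_2

s.t.
  x_1 + s1 = 9
  x_2 + s2 = 7
  3x_1 + 4x_2 + s3 = 9
  3x_1 + 2x_2 + s4 = 26
  x_1, x_2, s1, s2, s3, s4 ≥ 0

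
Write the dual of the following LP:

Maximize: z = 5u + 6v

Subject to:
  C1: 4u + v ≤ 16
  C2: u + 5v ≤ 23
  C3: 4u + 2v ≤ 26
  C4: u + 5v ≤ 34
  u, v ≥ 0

Primal max cᵀx s.t. Ax ≤ b, x ≥ 0  →  Dual min bᵀy s.t. Aᵀy ≥ c, y ≥ 0.

Minimize: z = 16y1 + 23y2 + 26y3 + 34y4

Subject to:
  4y1 + y2 + 4y3 + y4 ≥ 5
  y1 + 5y2 + 2y3 + 5y4 ≥ 6
  y1, y2, y3, y4 ≥ 0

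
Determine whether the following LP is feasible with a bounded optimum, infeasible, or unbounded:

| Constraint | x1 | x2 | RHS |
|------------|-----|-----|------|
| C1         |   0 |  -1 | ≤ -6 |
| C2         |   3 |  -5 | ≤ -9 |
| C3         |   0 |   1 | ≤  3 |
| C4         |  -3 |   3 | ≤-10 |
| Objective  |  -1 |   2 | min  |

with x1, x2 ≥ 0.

Infeasible (no feasible solution exists)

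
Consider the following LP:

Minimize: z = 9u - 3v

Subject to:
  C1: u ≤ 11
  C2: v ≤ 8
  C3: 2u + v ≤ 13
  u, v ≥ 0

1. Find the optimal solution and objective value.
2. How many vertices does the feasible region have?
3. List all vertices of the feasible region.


1. u = 0, v = 8, z = -24
2. 4
3. (0, 0), (6.5, 0), (2.5, 8), (0, 8)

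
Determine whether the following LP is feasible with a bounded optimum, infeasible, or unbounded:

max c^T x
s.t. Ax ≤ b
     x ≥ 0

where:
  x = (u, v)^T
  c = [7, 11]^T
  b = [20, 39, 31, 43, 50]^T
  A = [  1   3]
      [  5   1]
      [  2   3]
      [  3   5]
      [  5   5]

Feasible with a bounded optimal solution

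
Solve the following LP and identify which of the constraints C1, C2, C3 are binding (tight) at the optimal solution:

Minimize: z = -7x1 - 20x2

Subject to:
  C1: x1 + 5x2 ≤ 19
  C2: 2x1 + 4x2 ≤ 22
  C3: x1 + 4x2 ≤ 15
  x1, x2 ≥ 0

At x1 = 7, x2 = 2, compute slack b - a·x for each constraint:
  C1: 19 − 17 = 2  (slack)
  C2: 22 − 22 = 0  (binding)
  C3: 15 − 15 = 0  (binding)

Optimal: x1 = 7, x2 = 2
Binding: C2, C3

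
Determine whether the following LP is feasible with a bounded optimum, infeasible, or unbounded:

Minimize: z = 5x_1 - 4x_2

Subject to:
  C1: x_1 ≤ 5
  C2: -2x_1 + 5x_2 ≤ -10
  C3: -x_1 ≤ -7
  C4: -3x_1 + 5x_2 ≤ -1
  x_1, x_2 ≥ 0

Infeasible (no feasible solution exists)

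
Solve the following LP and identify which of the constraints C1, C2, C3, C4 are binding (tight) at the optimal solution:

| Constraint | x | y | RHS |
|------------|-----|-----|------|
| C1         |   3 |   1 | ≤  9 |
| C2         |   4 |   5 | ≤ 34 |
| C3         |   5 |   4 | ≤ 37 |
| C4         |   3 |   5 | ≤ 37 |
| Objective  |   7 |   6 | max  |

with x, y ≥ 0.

At x = 1, y = 6, compute slack b - a·x for each constraint:
  C1: 9 − 9 = 0  (binding)
  C2: 34 − 34 = 0  (binding)
  C3: 37 − 29 = 8  (slack)
  C4: 37 − 33 = 4  (slack)

Optimal: x = 1, y = 6
Binding: C1, C2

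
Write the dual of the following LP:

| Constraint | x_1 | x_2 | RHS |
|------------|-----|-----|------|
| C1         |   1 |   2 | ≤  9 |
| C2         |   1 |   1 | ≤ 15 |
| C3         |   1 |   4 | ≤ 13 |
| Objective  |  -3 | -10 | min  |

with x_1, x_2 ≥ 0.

Primal min cᵀx s.t. Ax ≤ b, x ≥ 0  →  Dual max −bᵀy s.t. Aᵀy ≥ −c, y ≥ 0.

Maximize: z = -9y1 - 15y2 - 13y3

Subject to:
  y1 + y2 + y3 ≥ 3
  2y1 + y2 + 4y3 ≥ 10
  y1, y2, y3 ≥ 0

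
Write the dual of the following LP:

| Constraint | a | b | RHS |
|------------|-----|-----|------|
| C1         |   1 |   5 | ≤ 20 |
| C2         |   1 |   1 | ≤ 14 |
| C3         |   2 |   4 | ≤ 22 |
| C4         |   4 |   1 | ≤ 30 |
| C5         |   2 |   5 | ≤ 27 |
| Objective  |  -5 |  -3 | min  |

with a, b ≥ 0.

Primal min cᵀx s.t. Ax ≤ b, x ≥ 0  →  Dual max −bᵀy s.t. Aᵀy ≥ −c, y ≥ 0.

Maximize: z = -20y1 - 14y2 - 22y3 - 30y4 - 27y5

Subject to:
  y1 + y2 + 2y3 + 4y4 + 2y5 ≥ 5
  5y1 + y2 + 4y3 + y4 + 5y5 ≥ 3
  y1, y2, y3, y4, y5 ≥ 0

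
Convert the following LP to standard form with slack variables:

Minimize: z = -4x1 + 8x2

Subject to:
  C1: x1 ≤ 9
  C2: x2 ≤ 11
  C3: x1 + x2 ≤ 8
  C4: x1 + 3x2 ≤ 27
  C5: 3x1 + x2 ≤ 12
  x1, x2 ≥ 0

min z = -4x1 + 8x2

s.t.
  x1 + s1 = 9
  x2 + s2 = 11
  x1 + x2 + s3 = 8
  x1 + 3x2 + s4 = 27
  3x1 + x2 + s5 = 12
  x1, x2, s1, s2, s3, s4, s5 ≥ 0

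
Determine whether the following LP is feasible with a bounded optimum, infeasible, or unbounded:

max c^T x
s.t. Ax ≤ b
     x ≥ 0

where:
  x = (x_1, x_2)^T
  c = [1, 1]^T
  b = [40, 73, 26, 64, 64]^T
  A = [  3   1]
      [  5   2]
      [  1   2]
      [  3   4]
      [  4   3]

Feasible with a bounded optimal solution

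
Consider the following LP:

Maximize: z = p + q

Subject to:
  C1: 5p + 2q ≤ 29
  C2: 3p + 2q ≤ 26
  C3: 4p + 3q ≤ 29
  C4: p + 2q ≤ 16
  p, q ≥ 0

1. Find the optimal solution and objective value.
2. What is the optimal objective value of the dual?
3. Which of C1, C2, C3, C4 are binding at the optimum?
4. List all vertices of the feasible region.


1. p = 2, q = 7, z = 9
2. 9
3. C3, C4
4. (0, 0), (5.8, 0), (4.143, 4.143), (2, 7), (0, 8)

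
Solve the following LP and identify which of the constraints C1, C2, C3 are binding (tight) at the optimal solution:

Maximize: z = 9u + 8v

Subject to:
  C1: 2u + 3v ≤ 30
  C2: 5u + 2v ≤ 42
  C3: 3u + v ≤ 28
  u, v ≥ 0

At u = 6, v = 6, compute slack b - a·x for each constraint:
  C1: 30 − 30 = 0  (binding)
  C2: 42 − 42 = 0  (binding)
  C3: 28 − 24 = 4  (slack)

Optimal: u = 6, v = 6
Binding: C1, C2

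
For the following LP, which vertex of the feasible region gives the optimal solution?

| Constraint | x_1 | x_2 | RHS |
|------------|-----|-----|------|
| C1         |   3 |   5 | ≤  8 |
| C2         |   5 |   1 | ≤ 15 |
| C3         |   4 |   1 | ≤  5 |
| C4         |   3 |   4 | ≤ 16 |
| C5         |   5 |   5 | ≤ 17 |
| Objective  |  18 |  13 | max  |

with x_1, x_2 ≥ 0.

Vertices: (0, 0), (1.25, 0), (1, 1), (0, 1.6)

Evaluate the objective at each vertex of the feasible region:
  z(0, 0) = 0
  z(1.25, 0) = 22.5
  z(1, 1) = 31  ←
  z(0, 1.6) = 20.8
The maximum is at x_1 = 1, x_2 = 1.

(1, 1)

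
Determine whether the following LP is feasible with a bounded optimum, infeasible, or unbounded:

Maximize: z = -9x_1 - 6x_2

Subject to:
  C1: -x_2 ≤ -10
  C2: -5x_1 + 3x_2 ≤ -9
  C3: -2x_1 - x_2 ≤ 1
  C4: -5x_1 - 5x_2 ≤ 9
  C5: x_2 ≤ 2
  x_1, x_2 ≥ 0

Infeasible (no feasible solution exists)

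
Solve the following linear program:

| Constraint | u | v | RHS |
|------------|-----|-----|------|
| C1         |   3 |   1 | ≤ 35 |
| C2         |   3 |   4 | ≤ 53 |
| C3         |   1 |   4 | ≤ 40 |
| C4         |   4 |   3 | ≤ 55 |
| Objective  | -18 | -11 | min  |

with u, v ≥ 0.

Evaluate the objective at each vertex of the feasible region:
  z(0, 0) = 0
  z(11.67, 0) = -210
  z(10, 5) = -235  ←
  z(8.714, 6.714) = -230.7
  z(6.5, 8.375) = -209.1
  z(0, 10) = -110
The minimum is at u = 10, v = 5.

u = 10, v = 5, z = -235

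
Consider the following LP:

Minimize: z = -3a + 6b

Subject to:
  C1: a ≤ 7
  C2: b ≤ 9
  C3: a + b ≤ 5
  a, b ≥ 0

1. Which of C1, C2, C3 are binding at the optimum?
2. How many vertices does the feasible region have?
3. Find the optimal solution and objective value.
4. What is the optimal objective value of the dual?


1. C3
2. 3
3. a = 5, b = 0, z = -15
4. -15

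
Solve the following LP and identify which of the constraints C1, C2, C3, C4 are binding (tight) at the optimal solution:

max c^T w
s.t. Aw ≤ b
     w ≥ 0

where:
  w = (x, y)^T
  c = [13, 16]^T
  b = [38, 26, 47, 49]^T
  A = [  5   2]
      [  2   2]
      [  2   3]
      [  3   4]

At x = 3, y = 10, compute slack b - a·x for each constraint:
  C1: 38 − 35 = 3  (slack)
  C2: 26 − 26 = 0  (binding)
  C3: 47 − 36 = 11  (slack)
  C4: 49 − 49 = 0  (binding)

Optimal: x = 3, y = 10
Binding: C2, C4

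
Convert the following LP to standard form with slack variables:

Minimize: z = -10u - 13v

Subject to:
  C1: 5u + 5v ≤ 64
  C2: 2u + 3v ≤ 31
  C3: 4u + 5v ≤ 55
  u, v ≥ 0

min z = -10u - 13v

s.t.
  5u + 5v + s1 = 64
  2u + 3v + s2 = 31
  4u + 5v + s3 = 55
  u, v, s1, s2, s3 ≥ 0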